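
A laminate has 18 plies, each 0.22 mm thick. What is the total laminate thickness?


h = n * t_ply = 18 * 0.22 = 3.96 mm

3.96 mm


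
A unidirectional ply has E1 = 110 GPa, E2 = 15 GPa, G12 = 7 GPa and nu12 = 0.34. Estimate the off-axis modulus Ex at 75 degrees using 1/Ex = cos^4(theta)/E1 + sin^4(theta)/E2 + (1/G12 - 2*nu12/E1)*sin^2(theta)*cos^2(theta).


cos^4(75) = 0.004487, sin^4(75) = 0.870513, sin^2(75)*cos^2(75) = 0.0625
1/G12 - 2*nu12/E1 = 1/7 - 2*0.34/110 = 0.136675 GPa^-1
1/Ex = 0.004487/110 + 0.870513/15 + 0.136675*0.0625 = 0.0666172 GPa^-1
Ex = 15.01 GPa

15.01 GPa


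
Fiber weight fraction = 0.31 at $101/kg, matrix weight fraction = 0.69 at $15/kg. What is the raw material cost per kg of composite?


Cost = cost_f*Wf + cost_m*Wm = 101*0.31 + 15*0.69 = $41.66/kg

$41.66/kg


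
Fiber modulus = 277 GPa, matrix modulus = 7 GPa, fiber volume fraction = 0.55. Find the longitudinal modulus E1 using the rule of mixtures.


E1 = Ef*Vf + Em*(1-Vf) = 277*0.55 + 7*0.45 = 155.5 GPa

155.5 GPa


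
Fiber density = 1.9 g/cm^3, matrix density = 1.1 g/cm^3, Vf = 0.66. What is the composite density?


rho_c = rho_f*Vf + rho_m*(1-Vf) = 1.9*0.66 + 1.1*0.34 = 1.628 g/cm^3

1.628 g/cm^3


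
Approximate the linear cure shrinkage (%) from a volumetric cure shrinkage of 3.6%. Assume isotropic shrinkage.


Linear shrinkage ≈ vol_shrink/3 = 3.6/3 = 1.2%

1.2%


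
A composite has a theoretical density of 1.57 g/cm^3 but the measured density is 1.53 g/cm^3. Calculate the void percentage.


Void% = (rho_theo - rho_actual)/rho_theo * 100 = (1.57 - 1.53)/1.57 * 100 = 2.55%

2.55%


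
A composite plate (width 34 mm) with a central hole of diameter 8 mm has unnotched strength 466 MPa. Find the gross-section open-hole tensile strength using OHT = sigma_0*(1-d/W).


OHT = sigma_0*(1-d/W) = 466*(1-8/34) = 356.4 MPa

356.4 MPa


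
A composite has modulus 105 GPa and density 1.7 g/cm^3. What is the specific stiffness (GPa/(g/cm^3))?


Specific stiffness = E/rho = 105/1.7 = 61.8 GPa/(g/cm^3)

61.8 GPa/(g/cm^3)


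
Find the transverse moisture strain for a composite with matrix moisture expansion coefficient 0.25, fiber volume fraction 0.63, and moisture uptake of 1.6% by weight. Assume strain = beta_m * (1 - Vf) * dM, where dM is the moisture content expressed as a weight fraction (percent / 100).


dM = 1.6/100 = 0.016
strain = beta_m * (1-Vf) * dM = 0.25 * 0.37 * 0.016 = 0.00148

0.00148


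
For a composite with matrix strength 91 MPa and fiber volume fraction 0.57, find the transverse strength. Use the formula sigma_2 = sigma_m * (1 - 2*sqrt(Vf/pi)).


factor = 1 - 2*sqrt(0.57/pi) = 0.1481
sigma_2 = 91 * 0.1481 = 13.48 MPa

13.48 MPa


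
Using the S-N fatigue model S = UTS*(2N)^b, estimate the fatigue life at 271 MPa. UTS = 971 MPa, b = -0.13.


N = 0.5 * (S/UTS)^(1/b) = 0.5 * (271/971)^(1/-0.13) = 9171.3037 cycles

9171.3037 cycles


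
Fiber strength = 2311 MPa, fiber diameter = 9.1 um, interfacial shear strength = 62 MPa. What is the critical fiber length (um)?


Lc = sigma_f * d / (2 * tau_i) = 2311 * 9.1 / (2 * 62) = 169.6 um

169.6 um


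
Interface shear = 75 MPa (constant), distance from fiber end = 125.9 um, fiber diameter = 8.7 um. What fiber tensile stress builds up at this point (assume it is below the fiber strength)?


Force balance: sigma_f * (pi*d^2/4) = tau * (pi*d) * x  ->  sigma_f = 4 * tau * x / d
sigma_f = 4 * 75 * 125.9 / 8.7 = 4341.4 MPa

4341.4 MPa


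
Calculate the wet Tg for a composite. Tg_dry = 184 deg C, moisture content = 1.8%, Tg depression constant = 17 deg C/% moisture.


Tg_wet = Tg_dry - k*moisture = 184 - 17*1.8 = 153.4 deg C

153.4 deg C


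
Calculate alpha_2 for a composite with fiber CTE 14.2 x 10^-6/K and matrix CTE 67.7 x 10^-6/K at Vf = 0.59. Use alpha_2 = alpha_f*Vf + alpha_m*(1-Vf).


alpha_2 = alpha_f*Vf + alpha_m*(1-Vf) = 14.2*0.59 + 67.7*0.41 = 36.1 x 10^-6/K

36.1 x 10^-6/K


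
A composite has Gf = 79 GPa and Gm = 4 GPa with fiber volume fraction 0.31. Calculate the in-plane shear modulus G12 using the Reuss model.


1/G12 = Vf/Gf + (1-Vf)/Gm = 0.31/79 + 0.69/4
G12 = 5.67 GPa

5.67 GPa


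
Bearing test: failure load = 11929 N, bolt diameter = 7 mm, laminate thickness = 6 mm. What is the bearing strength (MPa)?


sigma_br = F/(d*h) = 11929/(7*6) = 284.0 MPa

284.0 MPa


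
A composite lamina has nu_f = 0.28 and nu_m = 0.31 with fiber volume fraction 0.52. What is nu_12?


nu_12 = nu_f*Vf + nu_m*(1-Vf) = 0.28*0.52 + 0.31*0.48 = 0.2944

0.2944


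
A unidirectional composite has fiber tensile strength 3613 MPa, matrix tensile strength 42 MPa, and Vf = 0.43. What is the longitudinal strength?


sigma_1 = sigma_f*Vf + sigma_m*(1-Vf) = 3613*0.43 + 42*0.57 = 1577.5 MPa

1577.5 MPa


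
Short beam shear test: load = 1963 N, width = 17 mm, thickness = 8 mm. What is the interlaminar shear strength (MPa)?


ILSS = 3F/(4bh) = 3*1963/(4*17*8) = 10.83 MPa

10.83 MPa


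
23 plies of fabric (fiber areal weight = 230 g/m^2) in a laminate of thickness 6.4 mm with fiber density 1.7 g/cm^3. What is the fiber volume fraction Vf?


Vf = n * FAW / (rho_f * h * 1000) = 23 * 230 / (1.7 * 6.4 * 1000) = 0.4862

0.4862


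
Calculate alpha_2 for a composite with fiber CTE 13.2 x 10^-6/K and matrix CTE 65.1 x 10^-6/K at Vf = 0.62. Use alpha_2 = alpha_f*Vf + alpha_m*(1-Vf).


alpha_2 = alpha_f*Vf + alpha_m*(1-Vf) = 13.2*0.62 + 65.1*0.38 = 32.9 x 10^-6/K

32.9 x 10^-6/K


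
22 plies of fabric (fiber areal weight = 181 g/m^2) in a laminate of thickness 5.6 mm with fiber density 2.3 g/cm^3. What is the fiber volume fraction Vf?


Vf = n * FAW / (rho_f * h * 1000) = 22 * 181 / (2.3 * 5.6 * 1000) = 0.3092

0.3092


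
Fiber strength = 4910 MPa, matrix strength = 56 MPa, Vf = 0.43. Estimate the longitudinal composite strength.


sigma_1 = sigma_f*Vf + sigma_m*(1-Vf) = 4910*0.43 + 56*0.57 = 2143.2 MPa

2143.2 MPa


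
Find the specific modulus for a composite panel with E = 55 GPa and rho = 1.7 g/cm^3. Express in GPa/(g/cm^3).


Specific stiffness = E/rho = 55/1.7 = 32.4 GPa/(g/cm^3)

32.4 GPa/(g/cm^3)


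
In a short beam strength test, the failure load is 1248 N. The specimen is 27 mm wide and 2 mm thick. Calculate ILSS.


ILSS = 3F/(4bh) = 3*1248/(4*27*2) = 17.33 MPa

17.33 MPa


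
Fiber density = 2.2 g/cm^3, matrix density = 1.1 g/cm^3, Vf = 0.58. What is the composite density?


rho_c = rho_f*Vf + rho_m*(1-Vf) = 2.2*0.58 + 1.1*0.42 = 1.738 g/cm^3

1.738 g/cm^3


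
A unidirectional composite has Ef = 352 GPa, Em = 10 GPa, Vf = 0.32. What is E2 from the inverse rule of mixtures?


1/E2 = Vf/Ef + (1-Vf)/Em = 0.32/352 + 0.68/10
E2 = 14.51 GPa

14.51 GPa


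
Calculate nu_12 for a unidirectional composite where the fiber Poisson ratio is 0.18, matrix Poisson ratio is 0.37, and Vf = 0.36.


nu_12 = nu_f*Vf + nu_m*(1-Vf) = 0.18*0.36 + 0.37*0.64 = 0.3016

0.3016


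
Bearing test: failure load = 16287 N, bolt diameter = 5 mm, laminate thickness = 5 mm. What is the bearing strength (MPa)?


sigma_br = F/(d*h) = 16287/(5*5) = 651.5 MPa

651.5 MPa


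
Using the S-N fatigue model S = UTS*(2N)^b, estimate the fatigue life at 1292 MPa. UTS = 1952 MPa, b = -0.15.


N = 0.5 * (S/UTS)^(1/b) = 0.5 * (1292/1952)^(1/-0.15) = 7.8298 cycles

7.8298 cycles


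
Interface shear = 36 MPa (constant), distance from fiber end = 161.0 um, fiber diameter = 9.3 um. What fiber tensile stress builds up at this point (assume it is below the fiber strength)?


Force balance: sigma_f * (pi*d^2/4) = tau * (pi*d) * x  ->  sigma_f = 4 * tau * x / d
sigma_f = 4 * 36 * 161.0 / 9.3 = 2492.9 MPa

2492.9 MPa


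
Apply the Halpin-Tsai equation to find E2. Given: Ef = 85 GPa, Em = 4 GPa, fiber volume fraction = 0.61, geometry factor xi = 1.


eta = (Ef/Em - 1)/(Ef/Em + xi) = (21.25 - 1)/(21.25 + 1) = 0.9101
E2 = Em*(1+xi*eta*Vf)/(1-eta*Vf) = 13.98 GPa

13.98 GPa


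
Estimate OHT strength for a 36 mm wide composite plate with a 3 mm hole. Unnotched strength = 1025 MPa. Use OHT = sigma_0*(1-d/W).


OHT = sigma_0*(1-d/W) = 1025*(1-3/36) = 939.6 MPa

939.6 MPa


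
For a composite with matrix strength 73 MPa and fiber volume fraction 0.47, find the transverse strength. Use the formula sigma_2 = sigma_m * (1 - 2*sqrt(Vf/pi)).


factor = 1 - 2*sqrt(0.47/pi) = 0.2264
sigma_2 = 73 * 0.2264 = 16.53 MPa

16.53 MPa


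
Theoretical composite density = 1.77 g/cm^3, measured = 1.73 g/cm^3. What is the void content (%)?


Void% = (rho_theo - rho_actual)/rho_theo * 100 = (1.77 - 1.73)/1.77 * 100 = 2.26%

2.26%


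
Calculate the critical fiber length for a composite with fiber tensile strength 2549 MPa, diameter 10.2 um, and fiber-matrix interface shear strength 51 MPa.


Lc = sigma_f * d / (2 * tau_i) = 2549 * 10.2 / (2 * 51) = 254.9 um

254.9 um


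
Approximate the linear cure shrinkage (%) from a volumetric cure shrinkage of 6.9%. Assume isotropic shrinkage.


Linear shrinkage ≈ vol_shrink/3 = 6.9/3 = 2.3%

2.3%


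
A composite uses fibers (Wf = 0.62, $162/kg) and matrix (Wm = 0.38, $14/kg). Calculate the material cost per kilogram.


Cost = cost_f*Wf + cost_m*Wm = 162*0.62 + 14*0.38 = $105.76/kg

$105.76/kg


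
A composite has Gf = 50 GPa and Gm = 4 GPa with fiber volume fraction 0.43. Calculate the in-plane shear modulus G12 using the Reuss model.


1/G12 = Vf/Gf + (1-Vf)/Gm = 0.43/50 + 0.57/4
G12 = 6.62 GPa

6.62 GPa


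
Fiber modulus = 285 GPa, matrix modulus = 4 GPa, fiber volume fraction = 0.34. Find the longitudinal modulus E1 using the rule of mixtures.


E1 = Ef*Vf + Em*(1-Vf) = 285*0.34 + 4*0.66 = 99.54 GPa

99.54 GPa


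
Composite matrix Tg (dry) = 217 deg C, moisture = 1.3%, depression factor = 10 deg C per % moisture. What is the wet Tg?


Tg_wet = Tg_dry - k*moisture = 217 - 10*1.3 = 204.0 deg C

204.0 deg C


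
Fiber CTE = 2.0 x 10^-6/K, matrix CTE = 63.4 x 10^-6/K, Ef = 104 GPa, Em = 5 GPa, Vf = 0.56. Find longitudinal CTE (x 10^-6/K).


E1 = Ef*Vf + Em*(1-Vf) = 60.44
alpha_1 = (alpha_f*Ef*Vf + alpha_m*Em*(1-Vf))/E1 = 4.23 x 10^-6/K

4.23 x 10^-6/K


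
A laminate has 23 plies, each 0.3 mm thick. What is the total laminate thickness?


h = n * t_ply = 23 * 0.3 = 6.9 mm

6.9 mm


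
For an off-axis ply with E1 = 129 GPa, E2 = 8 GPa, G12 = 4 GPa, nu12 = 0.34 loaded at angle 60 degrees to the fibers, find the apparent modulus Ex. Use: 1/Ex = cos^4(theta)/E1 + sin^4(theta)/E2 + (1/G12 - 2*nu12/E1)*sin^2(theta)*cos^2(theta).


cos^4(60) = 0.0625, sin^4(60) = 0.5625, sin^2(60)*cos^2(60) = 0.1875
1/G12 - 2*nu12/E1 = 1/4 - 2*0.34/129 = 0.244729 GPa^-1
1/Ex = 0.0625/129 + 0.5625/8 + 0.244729*0.1875 = 0.1166836 GPa^-1
Ex = 8.57 GPa

8.57 GPa


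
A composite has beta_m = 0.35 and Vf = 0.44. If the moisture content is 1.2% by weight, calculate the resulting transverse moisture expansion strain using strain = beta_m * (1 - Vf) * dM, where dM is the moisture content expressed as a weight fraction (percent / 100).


dM = 1.2/100 = 0.012
strain = beta_m * (1-Vf) * dM = 0.35 * 0.56 * 0.012 = 0.002352

0.002352


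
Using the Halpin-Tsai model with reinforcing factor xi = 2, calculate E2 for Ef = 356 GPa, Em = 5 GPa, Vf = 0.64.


eta = (Ef/Em - 1)/(Ef/Em + xi) = (71.2 - 1)/(71.2 + 2) = 0.959
E2 = Em*(1+xi*eta*Vf)/(1-eta*Vf) = 28.84 GPa

28.84 GPa


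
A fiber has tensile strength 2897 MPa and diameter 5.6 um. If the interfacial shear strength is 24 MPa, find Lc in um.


Lc = sigma_f * d / (2 * tau_i) = 2897 * 5.6 / (2 * 24) = 338.0 um

338.0 um


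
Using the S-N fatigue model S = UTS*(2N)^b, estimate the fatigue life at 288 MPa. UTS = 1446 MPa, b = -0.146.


N = 0.5 * (S/UTS)^(1/b) = 0.5 * (288/1446)^(1/-0.146) = 31535.8315 cycles

31535.8315 cycles


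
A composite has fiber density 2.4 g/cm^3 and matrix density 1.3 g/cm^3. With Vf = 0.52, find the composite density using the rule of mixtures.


rho_c = rho_f*Vf + rho_m*(1-Vf) = 2.4*0.52 + 1.3*0.48 = 1.872 g/cm^3

1.872 g/cm^3


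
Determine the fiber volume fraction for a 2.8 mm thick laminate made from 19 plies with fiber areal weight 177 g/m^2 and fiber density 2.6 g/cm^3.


Vf = n * FAW / (rho_f * h * 1000) = 19 * 177 / (2.6 * 2.8 * 1000) = 0.462

0.462


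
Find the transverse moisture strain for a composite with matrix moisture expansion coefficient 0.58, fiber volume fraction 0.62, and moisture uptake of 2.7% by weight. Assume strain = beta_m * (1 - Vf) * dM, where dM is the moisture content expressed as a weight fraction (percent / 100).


dM = 2.7/100 = 0.027
strain = beta_m * (1-Vf) * dM = 0.58 * 0.38 * 0.027 = 0.0059508

0.0059508


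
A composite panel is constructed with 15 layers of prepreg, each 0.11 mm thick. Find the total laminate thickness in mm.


h = n * t_ply = 15 * 0.11 = 1.65 mm

1.65 mm


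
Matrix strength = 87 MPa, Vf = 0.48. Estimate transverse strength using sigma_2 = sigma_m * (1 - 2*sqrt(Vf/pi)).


factor = 1 - 2*sqrt(0.48/pi) = 0.2182
sigma_2 = 87 * 0.2182 = 18.99 MPa

18.99 MPa


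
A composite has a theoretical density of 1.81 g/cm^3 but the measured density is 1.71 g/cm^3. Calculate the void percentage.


Void% = (rho_theo - rho_actual)/rho_theo * 100 = (1.81 - 1.71)/1.81 * 100 = 5.52%

5.52%


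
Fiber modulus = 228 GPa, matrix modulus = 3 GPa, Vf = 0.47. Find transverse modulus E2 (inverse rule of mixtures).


1/E2 = Vf/Ef + (1-Vf)/Em = 0.47/228 + 0.53/3
E2 = 5.6 GPa

5.6 GPa


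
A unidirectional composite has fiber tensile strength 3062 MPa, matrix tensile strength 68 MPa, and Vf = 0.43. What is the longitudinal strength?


sigma_1 = sigma_f*Vf + sigma_m*(1-Vf) = 3062*0.43 + 68*0.57 = 1355.4 MPa

1355.4 MPa


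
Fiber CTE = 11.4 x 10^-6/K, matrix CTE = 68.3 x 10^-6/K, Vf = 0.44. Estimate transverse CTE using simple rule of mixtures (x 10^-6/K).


alpha_2 = alpha_f*Vf + alpha_m*(1-Vf) = 11.4*0.44 + 68.3*0.56 = 43.3 x 10^-6/K

43.3 x 10^-6/K


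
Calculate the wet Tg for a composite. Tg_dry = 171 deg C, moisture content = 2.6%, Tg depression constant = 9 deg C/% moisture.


Tg_wet = Tg_dry - k*moisture = 171 - 9*2.6 = 147.6 deg C

147.6 deg C


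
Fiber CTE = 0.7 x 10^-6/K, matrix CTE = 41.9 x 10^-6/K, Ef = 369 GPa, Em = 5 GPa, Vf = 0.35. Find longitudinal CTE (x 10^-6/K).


E1 = Ef*Vf + Em*(1-Vf) = 132.4
alpha_1 = (alpha_f*Ef*Vf + alpha_m*Em*(1-Vf))/E1 = 1.71 x 10^-6/K

1.71 x 10^-6/K


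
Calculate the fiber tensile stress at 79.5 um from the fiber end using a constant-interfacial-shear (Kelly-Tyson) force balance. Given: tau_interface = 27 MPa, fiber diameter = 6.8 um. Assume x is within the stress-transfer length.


Force balance: sigma_f * (pi*d^2/4) = tau * (pi*d) * x  ->  sigma_f = 4 * tau * x / d
sigma_f = 4 * 27 * 79.5 / 6.8 = 1262.6 MPa

1262.6 MPa


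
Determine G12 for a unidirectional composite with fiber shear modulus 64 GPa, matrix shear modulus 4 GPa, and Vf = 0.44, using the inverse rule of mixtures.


1/G12 = Vf/Gf + (1-Vf)/Gm = 0.44/64 + 0.56/4
G12 = 6.81 GPa

6.81 GPa


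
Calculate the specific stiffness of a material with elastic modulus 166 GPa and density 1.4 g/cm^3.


Specific stiffness = E/rho = 166/1.4 = 118.6 GPa/(g/cm^3)

118.6 GPa/(g/cm^3)


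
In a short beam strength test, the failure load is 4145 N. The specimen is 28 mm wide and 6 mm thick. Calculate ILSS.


ILSS = 3F/(4bh) = 3*4145/(4*28*6) = 18.5 MPa

18.5 MPa


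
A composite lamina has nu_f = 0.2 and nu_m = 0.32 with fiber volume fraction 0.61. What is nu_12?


nu_12 = nu_f*Vf + nu_m*(1-Vf) = 0.2*0.61 + 0.32*0.39 = 0.2468

0.2468


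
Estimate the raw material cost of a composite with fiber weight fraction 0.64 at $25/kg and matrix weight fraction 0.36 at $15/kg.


Cost = cost_f*Wf + cost_m*Wm = 25*0.64 + 15*0.36 = $21.4/kg

$21.4/kg


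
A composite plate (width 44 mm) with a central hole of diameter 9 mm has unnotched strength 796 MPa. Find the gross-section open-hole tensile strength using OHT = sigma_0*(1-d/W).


OHT = sigma_0*(1-d/W) = 796*(1-9/44) = 633.2 MPa

633.2 MPa


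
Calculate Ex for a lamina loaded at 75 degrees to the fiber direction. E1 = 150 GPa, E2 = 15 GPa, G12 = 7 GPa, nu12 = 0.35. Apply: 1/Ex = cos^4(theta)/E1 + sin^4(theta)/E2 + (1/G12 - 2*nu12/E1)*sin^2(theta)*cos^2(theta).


cos^4(75) = 0.004487, sin^4(75) = 0.870513, sin^2(75)*cos^2(75) = 0.0625
1/G12 - 2*nu12/E1 = 1/7 - 2*0.35/150 = 0.13819 GPa^-1
1/Ex = 0.004487/150 + 0.870513/15 + 0.13819*0.0625 = 0.066701 GPa^-1
Ex = 14.99 GPa

14.99 GPa


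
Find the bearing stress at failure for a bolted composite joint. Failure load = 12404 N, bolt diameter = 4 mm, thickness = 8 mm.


sigma_br = F/(d*h) = 12404/(4*8) = 387.6 MPa

387.6 MPa


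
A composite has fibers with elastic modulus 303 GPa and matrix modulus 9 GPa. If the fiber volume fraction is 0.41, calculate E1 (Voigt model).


E1 = Ef*Vf + Em*(1-Vf) = 303*0.41 + 9*0.59 = 129.54 GPa

129.54 GPa


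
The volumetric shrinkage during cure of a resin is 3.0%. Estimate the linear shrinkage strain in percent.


Linear shrinkage ≈ vol_shrink/3 = 3.0/3 = 1.0%

1.0%


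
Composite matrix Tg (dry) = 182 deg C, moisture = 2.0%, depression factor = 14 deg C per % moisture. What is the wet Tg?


Tg_wet = Tg_dry - k*moisture = 182 - 14*2.0 = 154.0 deg C

154.0 deg C


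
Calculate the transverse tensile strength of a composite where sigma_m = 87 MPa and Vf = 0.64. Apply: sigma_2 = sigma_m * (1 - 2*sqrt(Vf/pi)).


factor = 1 - 2*sqrt(0.64/pi) = 0.0973
sigma_2 = 87 * 0.0973 = 8.46 MPa

8.46 MPa


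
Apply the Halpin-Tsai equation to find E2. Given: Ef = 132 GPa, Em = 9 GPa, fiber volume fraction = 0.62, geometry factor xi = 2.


eta = (Ef/Em - 1)/(Ef/Em + xi) = (14.6667 - 1)/(14.6667 + 2) = 0.82
E2 = Em*(1+xi*eta*Vf)/(1-eta*Vf) = 36.92 GPa

36.92 GPa


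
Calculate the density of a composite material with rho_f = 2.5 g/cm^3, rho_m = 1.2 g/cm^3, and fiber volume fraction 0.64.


rho_c = rho_f*Vf + rho_m*(1-Vf) = 2.5*0.64 + 1.2*0.36 = 2.032 g/cm^3

2.032 g/cm^3


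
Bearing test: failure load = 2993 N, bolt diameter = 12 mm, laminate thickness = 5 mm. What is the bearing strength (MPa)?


sigma_br = F/(d*h) = 2993/(12*5) = 49.9 MPa

49.9 MPa


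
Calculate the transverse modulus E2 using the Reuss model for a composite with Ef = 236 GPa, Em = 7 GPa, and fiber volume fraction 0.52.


1/E2 = Vf/Ef + (1-Vf)/Em = 0.52/236 + 0.48/7
E2 = 14.13 GPa

14.13 GPa


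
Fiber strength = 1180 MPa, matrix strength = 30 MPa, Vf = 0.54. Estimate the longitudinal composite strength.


sigma_1 = sigma_f*Vf + sigma_m*(1-Vf) = 1180*0.54 + 30*0.46 = 651.0 MPa

651.0 MPa


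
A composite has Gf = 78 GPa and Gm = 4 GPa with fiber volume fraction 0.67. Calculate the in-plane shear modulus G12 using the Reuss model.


1/G12 = Vf/Gf + (1-Vf)/Gm = 0.67/78 + 0.33/4
G12 = 10.98 GPa

10.98 GPa


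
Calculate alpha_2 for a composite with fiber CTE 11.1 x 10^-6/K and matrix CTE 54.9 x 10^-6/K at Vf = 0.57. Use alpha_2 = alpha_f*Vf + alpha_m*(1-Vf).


alpha_2 = alpha_f*Vf + alpha_m*(1-Vf) = 11.1*0.57 + 54.9*0.43 = 29.9 x 10^-6/K

29.9 x 10^-6/K


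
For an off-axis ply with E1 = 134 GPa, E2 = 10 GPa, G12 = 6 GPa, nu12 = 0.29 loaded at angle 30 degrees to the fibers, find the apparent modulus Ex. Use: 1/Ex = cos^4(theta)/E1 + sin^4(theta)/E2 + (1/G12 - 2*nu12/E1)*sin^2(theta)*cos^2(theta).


cos^4(30) = 0.5625, sin^4(30) = 0.0625, sin^2(30)*cos^2(30) = 0.1875
1/G12 - 2*nu12/E1 = 1/6 - 2*0.29/134 = 0.162338 GPa^-1
1/Ex = 0.5625/134 + 0.0625/10 + 0.162338*0.1875 = 0.0408862 GPa^-1
Ex = 24.46 GPa

24.46 GPa


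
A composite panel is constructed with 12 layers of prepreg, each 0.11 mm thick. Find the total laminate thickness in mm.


h = n * t_ply = 12 * 0.11 = 1.32 mm

1.32 mm


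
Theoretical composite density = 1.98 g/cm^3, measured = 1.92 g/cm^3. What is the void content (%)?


Void% = (rho_theo - rho_actual)/rho_theo * 100 = (1.98 - 1.92)/1.98 * 100 = 3.03%

3.03%


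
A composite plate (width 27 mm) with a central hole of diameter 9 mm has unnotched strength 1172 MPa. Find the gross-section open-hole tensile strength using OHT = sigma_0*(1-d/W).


OHT = sigma_0*(1-d/W) = 1172*(1-9/27) = 781.3 MPa

781.3 MPa


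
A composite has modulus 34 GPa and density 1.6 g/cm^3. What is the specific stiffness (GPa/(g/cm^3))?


Specific stiffness = E/rho = 34/1.6 = 21.3 GPa/(g/cm^3)

21.3 GPa/(g/cm^3)


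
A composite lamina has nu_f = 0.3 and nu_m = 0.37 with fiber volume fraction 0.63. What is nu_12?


nu_12 = nu_f*Vf + nu_m*(1-Vf) = 0.3*0.63 + 0.37*0.37 = 0.3259

0.3259


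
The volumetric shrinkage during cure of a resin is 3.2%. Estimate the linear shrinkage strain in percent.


Linear shrinkage ≈ vol_shrink/3 = 3.2/3 = 1.067%

1.067%


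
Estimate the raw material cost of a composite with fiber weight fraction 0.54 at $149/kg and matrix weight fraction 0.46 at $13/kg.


Cost = cost_f*Wf + cost_m*Wm = 149*0.54 + 13*0.46 = $86.44/kg

$86.44/kg


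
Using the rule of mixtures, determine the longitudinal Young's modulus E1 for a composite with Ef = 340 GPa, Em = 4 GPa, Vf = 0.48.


E1 = Ef*Vf + Em*(1-Vf) = 340*0.48 + 4*0.52 = 165.28 GPa

165.28 GPa


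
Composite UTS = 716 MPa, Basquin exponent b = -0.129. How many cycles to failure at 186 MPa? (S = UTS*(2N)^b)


N = 0.5 * (S/UTS)^(1/b) = 0.5 * (186/716)^(1/-0.129) = 17256.5950 cycles

17256.5950 cycles


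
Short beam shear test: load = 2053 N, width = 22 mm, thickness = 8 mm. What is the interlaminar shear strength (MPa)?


ILSS = 3F/(4bh) = 3*2053/(4*22*8) = 8.75 MPa

8.75 MPa


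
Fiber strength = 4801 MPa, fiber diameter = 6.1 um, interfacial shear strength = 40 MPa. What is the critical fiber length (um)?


Lc = sigma_f * d / (2 * tau_i) = 4801 * 6.1 / (2 * 40) = 366.1 um

366.1 um


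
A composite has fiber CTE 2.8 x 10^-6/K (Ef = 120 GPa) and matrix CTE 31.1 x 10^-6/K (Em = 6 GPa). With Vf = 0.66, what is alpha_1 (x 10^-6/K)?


E1 = Ef*Vf + Em*(1-Vf) = 81.24
alpha_1 = (alpha_f*Ef*Vf + alpha_m*Em*(1-Vf))/E1 = 3.51 x 10^-6/K

3.51 x 10^-6/K


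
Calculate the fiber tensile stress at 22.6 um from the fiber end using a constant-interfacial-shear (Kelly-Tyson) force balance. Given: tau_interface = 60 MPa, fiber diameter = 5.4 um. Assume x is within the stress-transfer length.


Force balance: sigma_f * (pi*d^2/4) = tau * (pi*d) * x  ->  sigma_f = 4 * tau * x / d
sigma_f = 4 * 60 * 22.6 / 5.4 = 1004.4 MPa

1004.4 MPa


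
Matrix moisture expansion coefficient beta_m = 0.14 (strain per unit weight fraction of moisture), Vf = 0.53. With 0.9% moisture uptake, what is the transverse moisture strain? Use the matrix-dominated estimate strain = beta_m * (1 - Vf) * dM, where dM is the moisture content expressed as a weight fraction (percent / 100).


dM = 0.9/100 = 0.009
strain = beta_m * (1-Vf) * dM = 0.14 * 0.47 * 0.009 = 0.0005922

0.0005922


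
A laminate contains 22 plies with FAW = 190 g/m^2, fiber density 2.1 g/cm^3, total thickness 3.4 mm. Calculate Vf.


Vf = n * FAW / (rho_f * h * 1000) = 22 * 190 / (2.1 * 3.4 * 1000) = 0.5854

0.5854


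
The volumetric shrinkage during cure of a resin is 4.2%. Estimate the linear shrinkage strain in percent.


Linear shrinkage ≈ vol_shrink/3 = 4.2/3 = 1.4%

1.4%


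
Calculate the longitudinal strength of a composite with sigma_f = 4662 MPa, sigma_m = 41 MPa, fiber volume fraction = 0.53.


sigma_1 = sigma_f*Vf + sigma_m*(1-Vf) = 4662*0.53 + 41*0.47 = 2490.1 MPa

2490.1 MPa


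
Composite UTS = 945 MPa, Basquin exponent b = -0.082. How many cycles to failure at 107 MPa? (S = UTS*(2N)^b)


N = 0.5 * (S/UTS)^(1/b) = 0.5 * (107/945)^(1/-0.082) = 1.7224e+11 cycles

1.7224e+11 cycles


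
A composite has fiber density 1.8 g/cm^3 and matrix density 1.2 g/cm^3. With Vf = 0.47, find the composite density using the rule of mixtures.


rho_c = rho_f*Vf + rho_m*(1-Vf) = 1.8*0.47 + 1.2*0.53 = 1.482 g/cm^3

1.482 g/cm^3


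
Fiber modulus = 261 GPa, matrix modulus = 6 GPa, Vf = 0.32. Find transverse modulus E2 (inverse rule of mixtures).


1/E2 = Vf/Ef + (1-Vf)/Em = 0.32/261 + 0.68/6
E2 = 8.73 GPa

8.73 GPa


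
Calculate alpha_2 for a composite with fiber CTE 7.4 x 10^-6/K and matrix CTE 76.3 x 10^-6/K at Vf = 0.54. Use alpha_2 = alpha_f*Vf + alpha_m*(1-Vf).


alpha_2 = alpha_f*Vf + alpha_m*(1-Vf) = 7.4*0.54 + 76.3*0.46 = 39.1 x 10^-6/K

39.1 x 10^-6/K


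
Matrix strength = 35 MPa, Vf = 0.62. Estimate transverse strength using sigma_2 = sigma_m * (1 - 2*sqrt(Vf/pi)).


factor = 1 - 2*sqrt(0.62/pi) = 0.1115
sigma_2 = 35 * 0.1115 = 3.9 MPa

3.9 MPa


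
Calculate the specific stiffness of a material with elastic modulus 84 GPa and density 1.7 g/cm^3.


Specific stiffness = E/rho = 84/1.7 = 49.4 GPa/(g/cm^3)

49.4 GPa/(g/cm^3)


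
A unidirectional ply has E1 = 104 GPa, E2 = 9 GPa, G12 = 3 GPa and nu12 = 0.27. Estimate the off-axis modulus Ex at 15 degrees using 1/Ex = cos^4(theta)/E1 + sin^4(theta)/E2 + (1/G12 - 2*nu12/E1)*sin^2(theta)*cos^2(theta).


cos^4(15) = 0.870513, sin^4(15) = 0.004487, sin^2(15)*cos^2(15) = 0.0625
1/G12 - 2*nu12/E1 = 1/3 - 2*0.27/104 = 0.328141 GPa^-1
1/Ex = 0.870513/104 + 0.004487/9 + 0.328141*0.0625 = 0.0293777 GPa^-1
Ex = 34.04 GPa

34.04 GPa


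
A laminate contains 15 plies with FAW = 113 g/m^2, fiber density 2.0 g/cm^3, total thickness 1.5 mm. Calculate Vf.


Vf = n * FAW / (rho_f * h * 1000) = 15 * 113 / (2.0 * 1.5 * 1000) = 0.565

0.565


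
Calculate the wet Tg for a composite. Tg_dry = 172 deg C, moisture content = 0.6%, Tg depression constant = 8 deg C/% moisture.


Tg_wet = Tg_dry - k*moisture = 172 - 8*0.6 = 167.2 deg C

167.2 deg C


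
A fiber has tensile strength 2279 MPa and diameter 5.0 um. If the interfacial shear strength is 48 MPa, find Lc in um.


Lc = sigma_f * d / (2 * tau_i) = 2279 * 5.0 / (2 * 48) = 118.7 um

118.7 um


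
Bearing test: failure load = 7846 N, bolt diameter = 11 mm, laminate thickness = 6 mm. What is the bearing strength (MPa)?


sigma_br = F/(d*h) = 7846/(11*6) = 118.9 MPa

118.9 MPa


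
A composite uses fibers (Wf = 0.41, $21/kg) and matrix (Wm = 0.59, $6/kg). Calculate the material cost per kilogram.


Cost = cost_f*Wf + cost_m*Wm = 21*0.41 + 6*0.59 = $12.15/kg

$12.15/kg


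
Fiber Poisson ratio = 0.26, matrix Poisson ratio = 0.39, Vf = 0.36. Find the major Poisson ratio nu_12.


nu_12 = nu_f*Vf + nu_m*(1-Vf) = 0.26*0.36 + 0.39*0.64 = 0.3432

0.3432


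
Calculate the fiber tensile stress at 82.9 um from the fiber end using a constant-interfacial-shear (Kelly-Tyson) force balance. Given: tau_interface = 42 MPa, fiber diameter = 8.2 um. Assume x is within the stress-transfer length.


Force balance: sigma_f * (pi*d^2/4) = tau * (pi*d) * x  ->  sigma_f = 4 * tau * x / d
sigma_f = 4 * 42 * 82.9 / 8.2 = 1698.4 MPa

1698.4 MPa


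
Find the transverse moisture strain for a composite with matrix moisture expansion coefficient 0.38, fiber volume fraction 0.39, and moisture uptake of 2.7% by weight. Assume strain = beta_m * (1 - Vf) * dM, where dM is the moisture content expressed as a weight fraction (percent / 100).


dM = 2.7/100 = 0.027
strain = beta_m * (1-Vf) * dM = 0.38 * 0.61 * 0.027 = 0.0062586

0.0062586


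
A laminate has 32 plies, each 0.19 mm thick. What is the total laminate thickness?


h = n * t_ply = 32 * 0.19 = 6.08 mm

6.08 mm


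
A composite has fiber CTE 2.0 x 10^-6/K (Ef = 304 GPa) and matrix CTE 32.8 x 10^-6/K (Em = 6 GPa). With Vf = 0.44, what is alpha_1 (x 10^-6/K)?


E1 = Ef*Vf + Em*(1-Vf) = 137.12
alpha_1 = (alpha_f*Ef*Vf + alpha_m*Em*(1-Vf))/E1 = 2.75 x 10^-6/K

2.75 x 10^-6/K


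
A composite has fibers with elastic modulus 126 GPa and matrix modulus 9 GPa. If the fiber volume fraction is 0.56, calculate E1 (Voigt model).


E1 = Ef*Vf + Em*(1-Vf) = 126*0.56 + 9*0.44 = 74.52 GPa

74.52 GPa


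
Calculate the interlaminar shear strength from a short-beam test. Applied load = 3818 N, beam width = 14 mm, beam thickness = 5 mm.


ILSS = 3F/(4bh) = 3*3818/(4*14*5) = 40.91 MPa

40.91 MPa


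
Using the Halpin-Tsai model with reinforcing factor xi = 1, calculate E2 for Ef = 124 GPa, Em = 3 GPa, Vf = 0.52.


eta = (Ef/Em - 1)/(Ef/Em + xi) = (41.3333 - 1)/(41.3333 + 1) = 0.9528
E2 = Em*(1+xi*eta*Vf)/(1-eta*Vf) = 8.89 GPa

8.89 GPa


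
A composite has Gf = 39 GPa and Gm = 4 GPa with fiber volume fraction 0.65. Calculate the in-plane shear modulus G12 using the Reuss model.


1/G12 = Vf/Gf + (1-Vf)/Gm = 0.65/39 + 0.35/4
G12 = 9.6 GPa

9.6 GPa


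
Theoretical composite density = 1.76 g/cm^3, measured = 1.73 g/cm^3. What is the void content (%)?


Void% = (rho_theo - rho_actual)/rho_theo * 100 = (1.76 - 1.73)/1.76 * 100 = 1.7%

1.7%


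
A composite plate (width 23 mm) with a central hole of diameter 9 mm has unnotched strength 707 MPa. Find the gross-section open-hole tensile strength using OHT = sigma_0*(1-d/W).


OHT = sigma_0*(1-d/W) = 707*(1-9/23) = 430.3 MPa

430.3 MPa


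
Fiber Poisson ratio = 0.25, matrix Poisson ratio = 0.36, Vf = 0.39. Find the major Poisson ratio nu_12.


nu_12 = nu_f*Vf + nu_m*(1-Vf) = 0.25*0.39 + 0.36*0.61 = 0.3171

0.3171


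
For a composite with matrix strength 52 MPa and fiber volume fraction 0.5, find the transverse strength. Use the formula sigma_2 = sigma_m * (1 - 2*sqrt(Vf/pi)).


factor = 1 - 2*sqrt(0.5/pi) = 0.2021
sigma_2 = 52 * 0.2021 = 10.51 MPa

10.51 MPa


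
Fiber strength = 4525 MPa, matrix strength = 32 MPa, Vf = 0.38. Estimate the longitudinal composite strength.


sigma_1 = sigma_f*Vf + sigma_m*(1-Vf) = 4525*0.38 + 32*0.62 = 1739.3 MPa

1739.3 MPa


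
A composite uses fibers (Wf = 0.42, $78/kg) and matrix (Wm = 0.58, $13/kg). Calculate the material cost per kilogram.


Cost = cost_f*Wf + cost_m*Wm = 78*0.42 + 13*0.58 = $40.3/kg

$40.3/kg


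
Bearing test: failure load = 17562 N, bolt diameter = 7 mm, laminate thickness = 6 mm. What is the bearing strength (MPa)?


sigma_br = F/(d*h) = 17562/(7*6) = 418.1 MPa

418.1 MPa


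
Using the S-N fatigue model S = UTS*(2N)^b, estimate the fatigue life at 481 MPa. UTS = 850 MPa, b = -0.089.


N = 0.5 * (S/UTS)^(1/b) = 0.5 * (481/850)^(1/-0.089) = 300.1428 cycles

300.1428 cycles


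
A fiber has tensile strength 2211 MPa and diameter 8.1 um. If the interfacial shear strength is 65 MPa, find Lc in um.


Lc = sigma_f * d / (2 * tau_i) = 2211 * 8.1 / (2 * 65) = 137.8 um

137.8 um


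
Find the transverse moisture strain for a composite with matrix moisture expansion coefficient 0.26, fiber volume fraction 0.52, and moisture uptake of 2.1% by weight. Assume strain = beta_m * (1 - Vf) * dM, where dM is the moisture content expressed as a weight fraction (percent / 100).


dM = 2.1/100 = 0.021
strain = beta_m * (1-Vf) * dM = 0.26 * 0.48 * 0.021 = 0.0026208

0.0026208


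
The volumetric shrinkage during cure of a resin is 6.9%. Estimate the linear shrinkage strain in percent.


Linear shrinkage ≈ vol_shrink/3 = 6.9/3 = 2.3%

2.3%


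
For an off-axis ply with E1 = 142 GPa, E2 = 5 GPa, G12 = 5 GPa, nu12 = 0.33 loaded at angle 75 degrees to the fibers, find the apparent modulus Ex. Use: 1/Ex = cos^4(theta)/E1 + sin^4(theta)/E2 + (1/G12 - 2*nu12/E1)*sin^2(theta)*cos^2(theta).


cos^4(75) = 0.004487, sin^4(75) = 0.870513, sin^2(75)*cos^2(75) = 0.0625
1/G12 - 2*nu12/E1 = 1/5 - 2*0.33/142 = 0.195352 GPa^-1
1/Ex = 0.004487/142 + 0.870513/5 + 0.195352*0.0625 = 0.1863436 GPa^-1
Ex = 5.37 GPa

5.37 GPa


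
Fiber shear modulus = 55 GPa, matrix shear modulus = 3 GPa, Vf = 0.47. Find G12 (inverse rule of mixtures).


1/G12 = Vf/Gf + (1-Vf)/Gm = 0.47/55 + 0.53/3
G12 = 5.4 GPa

5.4 GPa


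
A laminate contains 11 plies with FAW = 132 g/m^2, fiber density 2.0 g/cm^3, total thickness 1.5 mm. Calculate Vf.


Vf = n * FAW / (rho_f * h * 1000) = 11 * 132 / (2.0 * 1.5 * 1000) = 0.484

0.484


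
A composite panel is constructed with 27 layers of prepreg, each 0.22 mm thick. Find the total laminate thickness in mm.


h = n * t_ply = 27 * 0.22 = 5.94 mm

5.94 mm


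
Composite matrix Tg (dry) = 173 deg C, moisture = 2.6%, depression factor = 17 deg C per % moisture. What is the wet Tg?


Tg_wet = Tg_dry - k*moisture = 173 - 17*2.6 = 128.8 deg C

128.8 deg C


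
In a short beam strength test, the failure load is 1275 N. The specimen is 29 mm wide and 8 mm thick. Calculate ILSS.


ILSS = 3F/(4bh) = 3*1275/(4*29*8) = 4.12 MPa

4.12 MPa


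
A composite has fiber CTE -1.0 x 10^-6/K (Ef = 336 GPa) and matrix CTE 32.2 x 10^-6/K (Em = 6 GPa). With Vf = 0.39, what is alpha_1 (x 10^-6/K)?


E1 = Ef*Vf + Em*(1-Vf) = 134.7
alpha_1 = (alpha_f*Ef*Vf + alpha_m*Em*(1-Vf))/E1 = -0.1 x 10^-6/K

-0.1 x 10^-6/K


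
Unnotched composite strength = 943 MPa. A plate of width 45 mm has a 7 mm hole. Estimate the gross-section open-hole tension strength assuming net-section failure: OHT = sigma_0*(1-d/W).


OHT = sigma_0*(1-d/W) = 943*(1-7/45) = 796.3 MPa

796.3 MPa


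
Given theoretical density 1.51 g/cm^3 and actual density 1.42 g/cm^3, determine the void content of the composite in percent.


Void% = (rho_theo - rho_actual)/rho_theo * 100 = (1.51 - 1.42)/1.51 * 100 = 5.96%

5.96%


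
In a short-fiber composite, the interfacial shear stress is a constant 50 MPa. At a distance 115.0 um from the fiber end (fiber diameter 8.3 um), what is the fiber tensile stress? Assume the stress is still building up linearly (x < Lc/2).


Force balance: sigma_f * (pi*d^2/4) = tau * (pi*d) * x  ->  sigma_f = 4 * tau * x / d
sigma_f = 4 * 50 * 115.0 / 8.3 = 2771.1 MPa

2771.1 MPa


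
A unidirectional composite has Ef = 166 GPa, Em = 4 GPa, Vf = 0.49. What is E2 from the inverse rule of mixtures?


1/E2 = Vf/Ef + (1-Vf)/Em = 0.49/166 + 0.51/4
E2 = 7.67 GPa

7.67 GPa


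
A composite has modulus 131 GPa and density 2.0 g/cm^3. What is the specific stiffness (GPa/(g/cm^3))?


Specific stiffness = E/rho = 131/2.0 = 65.5 GPa/(g/cm^3)

65.5 GPa/(g/cm^3)


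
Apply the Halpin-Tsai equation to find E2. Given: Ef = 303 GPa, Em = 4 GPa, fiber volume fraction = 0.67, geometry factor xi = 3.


eta = (Ef/Em - 1)/(Ef/Em + xi) = (75.75 - 1)/(75.75 + 3) = 0.9492
E2 = Em*(1+xi*eta*Vf)/(1-eta*Vf) = 31.95 GPa

31.95 GPa


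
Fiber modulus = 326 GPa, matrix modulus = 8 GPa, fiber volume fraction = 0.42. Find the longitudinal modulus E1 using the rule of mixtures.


E1 = Ef*Vf + Em*(1-Vf) = 326*0.42 + 8*0.58 = 141.56 GPa

141.56 GPa


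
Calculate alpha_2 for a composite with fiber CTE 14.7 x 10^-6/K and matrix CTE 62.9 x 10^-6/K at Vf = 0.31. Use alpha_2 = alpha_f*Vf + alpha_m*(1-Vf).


alpha_2 = alpha_f*Vf + alpha_m*(1-Vf) = 14.7*0.31 + 62.9*0.69 = 48.0 x 10^-6/K

48.0 x 10^-6/K


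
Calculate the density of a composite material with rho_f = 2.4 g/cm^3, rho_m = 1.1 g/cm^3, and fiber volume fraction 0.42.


rho_c = rho_f*Vf + rho_m*(1-Vf) = 2.4*0.42 + 1.1*0.58 = 1.646 g/cm^3

1.646 g/cm^3


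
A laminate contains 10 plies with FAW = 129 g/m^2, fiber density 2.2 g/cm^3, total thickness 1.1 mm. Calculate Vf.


Vf = n * FAW / (rho_f * h * 1000) = 10 * 129 / (2.2 * 1.1 * 1000) = 0.5331

0.5331


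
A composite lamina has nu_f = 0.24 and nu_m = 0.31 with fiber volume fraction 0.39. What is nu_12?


nu_12 = nu_f*Vf + nu_m*(1-Vf) = 0.24*0.39 + 0.31*0.61 = 0.2827

0.2827


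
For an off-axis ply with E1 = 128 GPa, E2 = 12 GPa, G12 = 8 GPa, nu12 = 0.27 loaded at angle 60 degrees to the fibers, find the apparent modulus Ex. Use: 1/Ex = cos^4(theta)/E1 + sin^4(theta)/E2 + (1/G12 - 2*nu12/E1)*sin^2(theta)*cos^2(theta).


cos^4(60) = 0.0625, sin^4(60) = 0.5625, sin^2(60)*cos^2(60) = 0.1875
1/G12 - 2*nu12/E1 = 1/8 - 2*0.27/128 = 0.120781 GPa^-1
1/Ex = 0.0625/128 + 0.5625/12 + 0.120781*0.1875 = 0.0700098 GPa^-1
Ex = 14.28 GPa

14.28 GPa


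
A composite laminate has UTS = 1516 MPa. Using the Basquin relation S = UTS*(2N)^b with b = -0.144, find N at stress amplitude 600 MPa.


N = 0.5 * (S/UTS)^(1/b) = 0.5 * (600/1516)^(1/-0.144) = 312.2065 cycles

312.2065 cycles


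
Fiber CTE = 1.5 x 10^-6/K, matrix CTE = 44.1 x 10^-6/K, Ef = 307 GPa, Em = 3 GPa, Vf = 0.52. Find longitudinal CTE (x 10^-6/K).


E1 = Ef*Vf + Em*(1-Vf) = 161.08
alpha_1 = (alpha_f*Ef*Vf + alpha_m*Em*(1-Vf))/E1 = 1.88 x 10^-6/K

1.88 x 10^-6/K


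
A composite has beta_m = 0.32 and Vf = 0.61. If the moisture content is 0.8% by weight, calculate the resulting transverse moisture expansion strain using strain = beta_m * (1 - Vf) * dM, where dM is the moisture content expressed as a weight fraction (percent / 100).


dM = 0.8/100 = 0.008
strain = beta_m * (1-Vf) * dM = 0.32 * 0.39 * 0.008 = 0.0009984

0.0009984


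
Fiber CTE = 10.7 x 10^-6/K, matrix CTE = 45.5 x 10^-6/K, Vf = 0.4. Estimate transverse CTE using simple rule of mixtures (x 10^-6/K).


alpha_2 = alpha_f*Vf + alpha_m*(1-Vf) = 10.7*0.4 + 45.5*0.6 = 31.6 x 10^-6/K

31.6 x 10^-6/K


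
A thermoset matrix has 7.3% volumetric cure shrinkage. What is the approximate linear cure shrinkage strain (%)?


Linear shrinkage ≈ vol_shrink/3 = 7.3/3 = 2.433%

2.433%


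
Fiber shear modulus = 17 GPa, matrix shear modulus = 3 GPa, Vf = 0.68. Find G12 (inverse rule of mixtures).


1/G12 = Vf/Gf + (1-Vf)/Gm = 0.68/17 + 0.32/3
G12 = 6.82 GPa

6.82 GPa


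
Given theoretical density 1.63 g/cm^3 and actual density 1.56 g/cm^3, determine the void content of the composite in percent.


Void% = (rho_theo - rho_actual)/rho_theo * 100 = (1.63 - 1.56)/1.63 * 100 = 4.29%

4.29%


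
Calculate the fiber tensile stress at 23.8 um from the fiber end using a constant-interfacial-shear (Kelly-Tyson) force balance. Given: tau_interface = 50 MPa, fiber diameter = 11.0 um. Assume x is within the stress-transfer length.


Force balance: sigma_f * (pi*d^2/4) = tau * (pi*d) * x  ->  sigma_f = 4 * tau * x / d
sigma_f = 4 * 50 * 23.8 / 11.0 = 432.7 MPa

432.7 MPa


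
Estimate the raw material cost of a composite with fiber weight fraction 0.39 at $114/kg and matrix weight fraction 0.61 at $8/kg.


Cost = cost_f*Wf + cost_m*Wm = 114*0.39 + 8*0.61 = $49.34/kg

$49.34/kg


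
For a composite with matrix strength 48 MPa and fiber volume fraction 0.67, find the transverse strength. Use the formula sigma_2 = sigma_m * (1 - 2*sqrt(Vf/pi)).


factor = 1 - 2*sqrt(0.67/pi) = 0.0764
sigma_2 = 48 * 0.0764 = 3.67 MPa

3.67 MPa


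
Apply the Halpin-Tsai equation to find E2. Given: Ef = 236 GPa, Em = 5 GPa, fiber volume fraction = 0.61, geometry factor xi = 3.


eta = (Ef/Em - 1)/(Ef/Em + xi) = (47.2 - 1)/(47.2 + 3) = 0.9203
E2 = Em*(1+xi*eta*Vf)/(1-eta*Vf) = 30.6 GPa

30.6 GPa


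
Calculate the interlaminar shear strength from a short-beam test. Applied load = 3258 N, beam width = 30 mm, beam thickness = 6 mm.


ILSS = 3F/(4bh) = 3*3258/(4*30*6) = 13.58 MPa

13.58 MPa


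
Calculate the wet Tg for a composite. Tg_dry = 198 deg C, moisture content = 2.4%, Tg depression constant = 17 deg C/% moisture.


Tg_wet = Tg_dry - k*moisture = 198 - 17*2.4 = 157.2 deg C

157.2 deg C


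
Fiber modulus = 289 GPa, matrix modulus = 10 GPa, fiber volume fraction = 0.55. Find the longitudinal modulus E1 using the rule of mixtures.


E1 = Ef*Vf + Em*(1-Vf) = 289*0.55 + 10*0.45 = 163.45 GPa

163.45 GPa


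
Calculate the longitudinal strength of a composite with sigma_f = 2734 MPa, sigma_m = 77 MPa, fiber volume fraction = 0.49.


sigma_1 = sigma_f*Vf + sigma_m*(1-Vf) = 2734*0.49 + 77*0.51 = 1378.9 MPa

1378.9 MPa


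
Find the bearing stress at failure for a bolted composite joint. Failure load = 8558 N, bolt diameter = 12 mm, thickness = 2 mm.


sigma_br = F/(d*h) = 8558/(12*2) = 356.6 MPa

356.6 MPa
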